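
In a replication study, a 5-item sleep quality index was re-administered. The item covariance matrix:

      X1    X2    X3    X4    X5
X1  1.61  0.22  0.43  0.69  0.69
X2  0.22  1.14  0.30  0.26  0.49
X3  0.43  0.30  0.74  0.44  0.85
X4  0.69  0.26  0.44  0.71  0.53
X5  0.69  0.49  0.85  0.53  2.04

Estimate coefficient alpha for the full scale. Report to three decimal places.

α = 0.764

Σσ²ᵢ = 1.61 + 1.14 + 0.74 + 0.71 + 2.04 = 6.24
Σ_{i<j} σ_ij = 4.90
σ²_total = 6.24 + 2 × 4.90 = 16.04
α = (k/(k−1))·(1 − Σσ²ᵢ/σ²_total) = (5/4)·(1 − 6.24/16.04) = 0.764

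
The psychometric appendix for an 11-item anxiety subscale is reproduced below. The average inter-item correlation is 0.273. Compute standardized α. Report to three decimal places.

Standardized α = k·r̄ / (1 + (k−1)·r̄) = 11 × 0.273 / (1 + 10 × 0.273)
  = 3.0030 / 3.7300 = 0.805

α = 0.805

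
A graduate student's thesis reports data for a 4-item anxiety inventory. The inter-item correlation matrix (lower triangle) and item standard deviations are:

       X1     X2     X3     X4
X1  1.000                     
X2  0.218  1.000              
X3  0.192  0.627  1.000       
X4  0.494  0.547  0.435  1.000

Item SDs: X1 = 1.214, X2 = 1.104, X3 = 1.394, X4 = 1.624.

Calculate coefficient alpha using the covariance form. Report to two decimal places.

coefficient alpha = 0.74

Σσ²ᵢ = 1.214² + 1.104² + 1.394² + 1.624² = 7.2732
Covariances σ_ij = r_ij · s_i · s_j:
  σ(X1,X2) = 0.218 × 1.214 × 1.104 = 0.2922
  σ(X1,X3) = 0.192 × 1.214 × 1.394 = 0.3249
  σ(X1,X4) = 0.494 × 1.214 × 1.624 = 0.9739
  σ(X2,X3) = 0.627 × 1.104 × 1.394 = 0.9649
  σ(X2,X4) = 0.547 × 1.104 × 1.624 = 0.9807
  σ(X3,X4) = 0.435 × 1.394 × 1.624 = 0.9848
σ²_T = Σσ²ᵢ + 2·Σσ_ij = 7.2732 + 2 × 4.5214 = 16.3160
α = (4/3)·(1 − 7.2732/16.3160) = 0.74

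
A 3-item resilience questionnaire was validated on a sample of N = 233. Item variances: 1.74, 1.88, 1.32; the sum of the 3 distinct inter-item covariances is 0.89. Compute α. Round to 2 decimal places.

α = 0.40

sum of item variances = 1.74 + 1.88 + 1.32 = 4.94
Sum of distinct covariances = 0.89
Var(T) = sum of item variances + 2·Σcov = 4.94 + 2 × 0.89 = 6.72
α = (3/2)·(1 − 4.94/6.72) = 0.40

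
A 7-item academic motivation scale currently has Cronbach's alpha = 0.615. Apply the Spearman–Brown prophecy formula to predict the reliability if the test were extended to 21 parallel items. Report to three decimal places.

Length factor m = 21/7 = 3.0000
α' = m·α / (1 + (m−1)·α)
   = 21/7 × 0.615 / (1 + (21/7 − 1) × 0.615)
   = 1.8450 / 2.2300 = 0.827

predicted reliability = 0.827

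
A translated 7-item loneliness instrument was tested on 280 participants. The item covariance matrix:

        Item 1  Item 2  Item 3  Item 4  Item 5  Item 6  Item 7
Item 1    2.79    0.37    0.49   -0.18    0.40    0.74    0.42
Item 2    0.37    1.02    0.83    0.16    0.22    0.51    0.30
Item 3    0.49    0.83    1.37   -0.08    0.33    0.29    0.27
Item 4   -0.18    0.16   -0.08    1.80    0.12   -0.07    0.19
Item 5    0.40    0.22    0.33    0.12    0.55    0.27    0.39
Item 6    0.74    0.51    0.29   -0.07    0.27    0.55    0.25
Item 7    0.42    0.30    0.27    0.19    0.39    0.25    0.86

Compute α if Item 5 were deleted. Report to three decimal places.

Remaining items: Item 1, Item 2, Item 3, Item 4, Item 6, Item 7 (k = 6).
Σσ²ᵢ = 2.79 + 1.02 + 1.37 + 1.80 + 0.55 + 0.86 = 8.39
total variance = 8.39 + 2 × 4.49 = 17.37
α (item deleted) = (6/5)·(1 − 8.39/17.37) = 0.620

α = 0.620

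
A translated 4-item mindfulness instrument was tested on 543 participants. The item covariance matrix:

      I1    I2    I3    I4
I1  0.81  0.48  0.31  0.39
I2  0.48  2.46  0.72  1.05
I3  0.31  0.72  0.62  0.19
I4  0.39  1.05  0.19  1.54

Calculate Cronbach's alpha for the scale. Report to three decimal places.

Cronbach's alpha = 0.715

sum of item variances = 0.81 + 2.46 + 0.62 + 1.54 = 5.43
Sum of off-diagonal covariances = 3.14
Var(T) = 5.43 + 2 × 3.14 = 11.71
α = (k/(k−1))·(1 − sum of item variances/Var(T)) = (4/3)·(1 − 5.43/11.71) = 0.715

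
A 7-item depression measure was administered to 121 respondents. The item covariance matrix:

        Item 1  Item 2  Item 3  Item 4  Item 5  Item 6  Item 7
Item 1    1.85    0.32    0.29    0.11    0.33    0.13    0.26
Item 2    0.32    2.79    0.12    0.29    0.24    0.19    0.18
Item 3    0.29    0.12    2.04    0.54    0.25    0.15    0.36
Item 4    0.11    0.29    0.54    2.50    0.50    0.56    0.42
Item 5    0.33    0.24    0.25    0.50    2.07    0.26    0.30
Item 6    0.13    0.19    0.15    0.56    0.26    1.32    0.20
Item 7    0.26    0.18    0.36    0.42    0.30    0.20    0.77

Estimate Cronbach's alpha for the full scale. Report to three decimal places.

α = 0.552

sum of item variances = 1.85 + 2.79 + 2.04 + 2.50 + 2.07 + 1.32 + 0.77 = 13.34
Sum of the distinct covariances = 6.00
σ²_total = 13.34 + 2 × 6.00 = 25.34
α = (k/(k−1))·(1 − sum of item variances/σ²_total) = (7/6)·(1 − 13.34/25.34) = 0.552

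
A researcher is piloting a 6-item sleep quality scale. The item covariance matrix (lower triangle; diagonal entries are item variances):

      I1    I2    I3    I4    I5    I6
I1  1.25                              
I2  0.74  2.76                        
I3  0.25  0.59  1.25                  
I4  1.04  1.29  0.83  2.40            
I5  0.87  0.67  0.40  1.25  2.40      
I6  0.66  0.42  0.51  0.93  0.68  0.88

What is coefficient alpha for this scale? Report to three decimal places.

Σσ²ᵢ = 1.25 + 2.76 + 1.25 + 2.40 + 2.40 + 0.88 = 10.94
Sum of off-diagonal covariances = 11.13
Var(T) = 10.94 + 2 × 11.13 = 33.20
α = (k/(k−1))·(1 − Σσ²ᵢ/Var(T)) = (6/5)·(1 − 10.94/33.20) = 0.805

α = 0.805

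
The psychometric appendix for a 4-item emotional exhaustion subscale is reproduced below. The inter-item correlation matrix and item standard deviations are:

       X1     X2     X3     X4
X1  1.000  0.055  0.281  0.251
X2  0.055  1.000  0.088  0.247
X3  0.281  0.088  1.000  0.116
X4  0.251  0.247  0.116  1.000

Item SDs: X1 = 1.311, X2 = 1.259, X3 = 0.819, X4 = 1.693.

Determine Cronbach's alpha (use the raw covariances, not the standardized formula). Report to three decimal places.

Σσ²ᵢ = 1.311² + 1.259² + 0.819² + 1.693² = 6.8408
Covariances σ_ij = r_ij · s_i · s_j:
  σ(X1,X2) = 0.055 × 1.311 × 1.259 = 0.0908
  σ(X1,X3) = 0.281 × 1.311 × 0.819 = 0.3017
  σ(X1,X4) = 0.251 × 1.311 × 1.693 = 0.5571
  σ(X2,X3) = 0.088 × 1.259 × 0.819 = 0.0907
  σ(X2,X4) = 0.247 × 1.259 × 1.693 = 0.5265
  σ(X3,X4) = 0.116 × 0.819 × 1.693 = 0.1608
σ²_T = Σσ²ᵢ + 2·Σσ_ij = 6.8408 + 2 × 1.7276 = 10.2960
α = (4/3)·(1 − 6.8408/10.2960) = 0.447

α = 0.447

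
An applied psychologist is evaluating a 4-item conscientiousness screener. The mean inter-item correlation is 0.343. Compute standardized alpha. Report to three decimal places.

standardized alpha = 0.676

Standardized α = k·r̄ / (1 + (k−1)·r̄) = 4 × 0.343 / (1 + 3 × 0.343)
  = 1.3720 / 2.0290 = 0.676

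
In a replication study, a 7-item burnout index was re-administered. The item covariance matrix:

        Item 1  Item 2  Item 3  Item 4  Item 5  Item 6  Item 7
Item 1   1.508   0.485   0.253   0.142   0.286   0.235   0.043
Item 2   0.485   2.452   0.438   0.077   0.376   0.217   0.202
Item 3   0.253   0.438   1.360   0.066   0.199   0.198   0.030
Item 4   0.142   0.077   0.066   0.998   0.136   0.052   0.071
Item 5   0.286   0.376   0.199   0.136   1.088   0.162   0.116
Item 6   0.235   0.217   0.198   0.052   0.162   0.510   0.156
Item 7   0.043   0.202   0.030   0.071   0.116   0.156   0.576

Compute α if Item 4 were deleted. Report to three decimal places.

Remaining items: Item 1, Item 2, Item 3, Item 5, Item 6, Item 7 (k = 6).
Σσᵢ² = 1.508 + 2.452 + 1.360 + 1.088 + 0.510 + 0.576 = 7.494
total variance = 7.494 + 2 × 3.396 = 14.286
α (item deleted) = (6/5)·(1 − 7.494/14.286) = 0.571

α = 0.571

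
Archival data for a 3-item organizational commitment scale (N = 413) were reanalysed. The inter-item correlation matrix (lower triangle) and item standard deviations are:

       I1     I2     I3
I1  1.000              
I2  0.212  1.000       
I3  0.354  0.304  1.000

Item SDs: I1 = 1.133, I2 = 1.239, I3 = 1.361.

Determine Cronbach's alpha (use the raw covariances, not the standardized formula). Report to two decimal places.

Σσ²ᵢ = 1.133² + 1.239² + 1.361² = 4.6711
Covariances σ_ij = r_ij · s_i · s_j:
  σ(I1,I2) = 0.212 × 1.133 × 1.239 = 0.2976
  σ(I1,I3) = 0.354 × 1.133 × 1.361 = 0.5459
  σ(I2,I3) = 0.304 × 1.239 × 1.361 = 0.5126
σ²_T = Σσ²ᵢ + 2·Σσ_ij = 4.6711 + 2 × 1.3561 = 7.3833
α = (3/2)·(1 − 4.6711/7.3833) = 0.55

α = 0.55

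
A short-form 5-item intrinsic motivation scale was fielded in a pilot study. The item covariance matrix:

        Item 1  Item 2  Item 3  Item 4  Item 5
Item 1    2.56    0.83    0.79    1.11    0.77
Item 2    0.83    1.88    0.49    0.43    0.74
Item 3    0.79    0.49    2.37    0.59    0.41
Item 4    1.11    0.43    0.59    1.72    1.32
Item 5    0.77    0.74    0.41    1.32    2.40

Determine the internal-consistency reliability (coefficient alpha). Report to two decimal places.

α = 0.72

ΣVar(i) = 2.56 + 1.88 + 2.37 + 1.72 + 2.40 = 10.93
Σ_{i<j} σ_ij = 7.48
σ²_T = 10.93 + 2 × 7.48 = 25.89
α = (k/(k−1))·(1 − ΣVar(i)/σ²_T) = (5/4)·(1 − 10.93/25.89) = 0.72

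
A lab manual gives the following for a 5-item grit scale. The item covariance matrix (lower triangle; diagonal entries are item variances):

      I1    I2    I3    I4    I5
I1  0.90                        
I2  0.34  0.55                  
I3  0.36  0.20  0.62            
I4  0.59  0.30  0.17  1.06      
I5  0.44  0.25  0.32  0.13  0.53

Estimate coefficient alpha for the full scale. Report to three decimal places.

coefficient alpha = 0.786

Σσᵢ² = 0.90 + 0.55 + 0.62 + 1.06 + 0.53 = 3.66
Sum of off-diagonal covariances = 3.10
total variance = 3.66 + 2 × 3.10 = 9.86
α = (k/(k−1))·(1 − Σσᵢ²/total variance) = (5/4)·(1 − 3.66/9.86) = 0.786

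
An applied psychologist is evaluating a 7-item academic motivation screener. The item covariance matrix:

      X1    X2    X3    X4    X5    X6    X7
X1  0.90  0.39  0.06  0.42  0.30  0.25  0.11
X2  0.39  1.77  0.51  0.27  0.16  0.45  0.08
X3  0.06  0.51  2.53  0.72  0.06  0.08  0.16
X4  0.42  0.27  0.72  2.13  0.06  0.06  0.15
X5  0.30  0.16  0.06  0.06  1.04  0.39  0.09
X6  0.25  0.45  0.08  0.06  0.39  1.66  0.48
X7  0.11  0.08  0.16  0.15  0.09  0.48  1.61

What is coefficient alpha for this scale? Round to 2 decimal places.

ΣVar(i) = 0.90 + 1.77 + 2.53 + 2.13 + 1.04 + 1.66 + 1.61 = 11.64
Sum of the distinct covariances = 5.25
σ²_total = 11.64 + 2 × 5.25 = 22.14
α = (k/(k−1))·(1 − ΣVar(i)/σ²_total) = (7/6)·(1 − 11.64/22.14) = 0.55

coefficient alpha = 0.55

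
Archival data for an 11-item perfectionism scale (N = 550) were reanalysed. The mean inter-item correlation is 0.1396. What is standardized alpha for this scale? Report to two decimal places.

Standardized α = k·r̄ / (1 + (k−1)·r̄) = 11 × 0.1396 / (1 + 10 × 0.1396)
  = 1.5356 / 2.3960 = 0.64

standardized alpha = 0.64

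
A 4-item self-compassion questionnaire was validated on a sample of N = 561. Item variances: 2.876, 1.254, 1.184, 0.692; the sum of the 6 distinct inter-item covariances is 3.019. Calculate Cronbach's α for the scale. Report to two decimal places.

Σσ²ᵢ = 2.876 + 1.254 + 1.184 + 0.692 = 6.006
Sum of distinct covariances = 3.019
Var(T) = Σσ²ᵢ + 2·Σcov = 6.006 + 2 × 3.019 = 12.044
α = (4/3)·(1 − 6.006/12.044) = 0.67

Cronbach's α = 0.67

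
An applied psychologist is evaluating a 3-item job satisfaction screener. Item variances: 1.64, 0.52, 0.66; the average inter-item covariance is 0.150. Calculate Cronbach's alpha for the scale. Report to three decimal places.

Σσᵢ² = 1.64 + 0.52 + 0.66 = 2.82
Sum of the 3 distinct covariances = 3 × 0.150 = 0.450
σ²_total = Σσᵢ² + 2·Σcov = 2.82 + 2 × 0.450 = 3.720
α = (3/2)·(1 − 2.82/3.720) = 0.363

Cronbach's alpha = 0.363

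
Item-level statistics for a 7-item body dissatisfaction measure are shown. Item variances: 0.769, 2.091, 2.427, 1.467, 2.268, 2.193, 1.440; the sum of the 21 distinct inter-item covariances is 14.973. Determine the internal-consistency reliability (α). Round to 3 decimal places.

Σσ²ᵢ = 0.769 + 2.091 + 2.427 + 1.467 + 2.268 + 2.193 + 1.440 = 12.655
Sum of distinct covariances = 14.973
σ²_T = Σσ²ᵢ + 2·Σcov = 12.655 + 2 × 14.973 = 42.601
α = (7/6)·(1 − 12.655/42.601) = 0.820

α = 0.820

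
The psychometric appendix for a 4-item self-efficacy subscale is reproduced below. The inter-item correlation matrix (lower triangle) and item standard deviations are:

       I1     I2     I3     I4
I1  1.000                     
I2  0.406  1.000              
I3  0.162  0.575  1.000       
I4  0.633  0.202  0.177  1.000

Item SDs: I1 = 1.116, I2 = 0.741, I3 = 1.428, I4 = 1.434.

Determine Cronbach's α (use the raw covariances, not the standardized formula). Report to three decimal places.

Σσ²ᵢ = 1.116² + 0.741² + 1.428² + 1.434² = 5.8901
Covariances σ_ij = r_ij · s_i · s_j:
  σ(I1,I2) = 0.406 × 1.116 × 0.741 = 0.3357
  σ(I1,I3) = 0.162 × 1.116 × 1.428 = 0.2582
  σ(I1,I4) = 0.633 × 1.116 × 1.434 = 1.0130
  σ(I2,I3) = 0.575 × 0.741 × 1.428 = 0.6084
  σ(I2,I4) = 0.202 × 0.741 × 1.434 = 0.2146
  σ(I3,I4) = 0.177 × 1.428 × 1.434 = 0.3625
σ²_T = Σσ²ᵢ + 2·Σσ_ij = 5.8901 + 2 × 2.7924 = 11.4749
α = (4/3)·(1 − 5.8901/11.4749) = 0.649

Cronbach's α = 0.649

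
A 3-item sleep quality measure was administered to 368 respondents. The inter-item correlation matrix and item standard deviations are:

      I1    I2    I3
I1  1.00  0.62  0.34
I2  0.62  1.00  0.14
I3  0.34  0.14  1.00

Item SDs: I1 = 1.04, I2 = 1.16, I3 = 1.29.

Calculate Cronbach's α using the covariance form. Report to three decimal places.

Σσ²ᵢ = 1.04² + 1.16² + 1.29² = 4.0913
Covariances σ_ij = r_ij · s_i · s_j:
  σ(I1,I2) = 0.62 × 1.04 × 1.16 = 0.7480
  σ(I1,I3) = 0.34 × 1.04 × 1.29 = 0.4561
  σ(I2,I3) = 0.14 × 1.16 × 1.29 = 0.2095
σ²_T = Σσ²ᵢ + 2·Σσ_ij = 4.0913 + 2 × 1.4136 = 6.9185
α = (3/2)·(1 − 4.0913/6.9185) = 0.613

Cronbach's α = 0.613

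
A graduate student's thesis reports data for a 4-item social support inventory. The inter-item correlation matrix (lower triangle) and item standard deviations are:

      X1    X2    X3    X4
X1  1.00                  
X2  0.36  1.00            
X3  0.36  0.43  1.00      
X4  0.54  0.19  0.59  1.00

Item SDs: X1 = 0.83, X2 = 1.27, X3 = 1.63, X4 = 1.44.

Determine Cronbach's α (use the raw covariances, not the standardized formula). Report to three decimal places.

Σσ²ᵢ = 0.83² + 1.27² + 1.63² + 1.44² = 7.0323
Covariances σ_ij = r_ij · s_i · s_j:
  σ(X1,X2) = 0.36 × 0.83 × 1.27 = 0.3795
  σ(X1,X3) = 0.36 × 0.83 × 1.63 = 0.4870
  σ(X1,X4) = 0.54 × 0.83 × 1.44 = 0.6454
  σ(X2,X3) = 0.43 × 1.27 × 1.63 = 0.8901
  σ(X2,X4) = 0.19 × 1.27 × 1.44 = 0.3475
  σ(X3,X4) = 0.59 × 1.63 × 1.44 = 1.3848
σ²_T = Σσ²ᵢ + 2·Σσ_ij = 7.0323 + 2 × 4.1343 = 15.3009
α = (4/3)·(1 − 7.0323/15.3009) = 0.721

α = 0.721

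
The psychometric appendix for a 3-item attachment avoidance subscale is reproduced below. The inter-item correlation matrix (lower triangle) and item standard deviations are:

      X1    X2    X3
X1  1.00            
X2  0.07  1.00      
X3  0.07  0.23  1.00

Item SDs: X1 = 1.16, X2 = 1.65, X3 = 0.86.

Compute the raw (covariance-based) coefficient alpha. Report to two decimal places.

coefficient alpha = 0.27

Σσ²ᵢ = 1.16² + 1.65² + 0.86² = 4.8077
Covariances σ_ij = r_ij · s_i · s_j:
  σ(X1,X2) = 0.07 × 1.16 × 1.65 = 0.1340
  σ(X1,X3) = 0.07 × 1.16 × 0.86 = 0.0698
  σ(X2,X3) = 0.23 × 1.65 × 0.86 = 0.3264
σ²_T = Σσ²ᵢ + 2·Σσ_ij = 4.8077 + 2 × 0.5302 = 5.8681
α = (3/2)·(1 − 4.8077/5.8681) = 0.27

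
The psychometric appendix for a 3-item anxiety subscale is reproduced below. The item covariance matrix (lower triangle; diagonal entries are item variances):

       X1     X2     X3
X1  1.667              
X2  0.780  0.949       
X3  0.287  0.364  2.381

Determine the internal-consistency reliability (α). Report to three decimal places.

α = 0.546

Σσᵢ² = 1.667 + 0.949 + 2.381 = 4.997
Σ_{i<j} σ_ij = 1.431
Var(T) = 4.997 + 2 × 1.431 = 7.859
α = (k/(k−1))·(1 − Σσᵢ²/Var(T)) = (3/2)·(1 − 4.997/7.859) = 0.546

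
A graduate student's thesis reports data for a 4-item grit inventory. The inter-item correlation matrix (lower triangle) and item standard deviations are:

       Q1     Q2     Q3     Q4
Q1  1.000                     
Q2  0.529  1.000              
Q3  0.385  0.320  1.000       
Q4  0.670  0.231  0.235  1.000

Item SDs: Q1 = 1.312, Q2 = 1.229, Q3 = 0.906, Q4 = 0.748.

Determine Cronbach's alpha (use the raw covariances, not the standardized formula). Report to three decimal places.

α = 0.719

Σσ²ᵢ = 1.312² + 1.229² + 0.906² + 0.748² = 4.6121
Covariances σ_ij = r_ij · s_i · s_j:
  σ(Q1,Q2) = 0.529 × 1.312 × 1.229 = 0.8530
  σ(Q1,Q3) = 0.385 × 1.312 × 0.906 = 0.4576
  σ(Q1,Q4) = 0.670 × 1.312 × 0.748 = 0.6575
  σ(Q2,Q3) = 0.320 × 1.229 × 0.906 = 0.3563
  σ(Q2,Q4) = 0.231 × 1.229 × 0.748 = 0.2124
  σ(Q3,Q4) = 0.235 × 0.906 × 0.748 = 0.1593
σ²_T = Σσ²ᵢ + 2·Σσ_ij = 4.6121 + 2 × 2.6961 = 10.0043
α = (4/3)·(1 − 4.6121/10.0043) = 0.719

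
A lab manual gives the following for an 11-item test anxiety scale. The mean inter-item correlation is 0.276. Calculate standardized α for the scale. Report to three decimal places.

Standardized α = k·r̄ / (1 + (k−1)·r̄) = 11 × 0.276 / (1 + 10 × 0.276)
  = 3.0360 / 3.7600 = 0.807

α = 0.807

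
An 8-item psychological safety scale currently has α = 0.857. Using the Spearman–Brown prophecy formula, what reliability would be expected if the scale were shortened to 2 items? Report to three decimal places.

predicted reliability = 0.600

Length factor m = 2/8 = 0.2500
α' = m·α / (1 − (1−m)·α)
   = 2/8 × 0.857 / (1 − (1 − 2/8) × 0.857)
   = 0.2142 / 0.3573 = 0.600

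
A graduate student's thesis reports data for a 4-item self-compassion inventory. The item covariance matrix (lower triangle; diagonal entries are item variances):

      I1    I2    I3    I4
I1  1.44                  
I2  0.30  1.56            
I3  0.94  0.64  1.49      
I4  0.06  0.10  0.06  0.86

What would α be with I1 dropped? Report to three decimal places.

Remaining items: I2, I3, I4 (k = 3).
Σσᵢ² = 1.56 + 1.49 + 0.86 = 3.91
σ²_T = 3.91 + 2 × 0.80 = 5.51
α (item deleted) = (3/2)·(1 − 3.91/5.51) = 0.436

α = 0.436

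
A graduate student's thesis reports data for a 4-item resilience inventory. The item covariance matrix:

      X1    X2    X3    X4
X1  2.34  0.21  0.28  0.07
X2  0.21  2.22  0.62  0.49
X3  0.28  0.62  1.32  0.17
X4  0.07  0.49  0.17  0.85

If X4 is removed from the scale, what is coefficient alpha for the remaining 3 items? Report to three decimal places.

coefficient alpha = 0.411

Remaining items: X1, X2, X3 (k = 3).
Σσᵢ² = 2.34 + 2.22 + 1.32 = 5.88
σ²_T = 5.88 + 2 × 1.11 = 8.10
α (item deleted) = (3/2)·(1 − 5.88/8.10) = 0.411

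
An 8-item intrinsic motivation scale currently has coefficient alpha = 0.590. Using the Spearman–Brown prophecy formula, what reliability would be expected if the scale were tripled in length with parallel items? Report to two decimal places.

predicted reliability = 0.81

Length factor m = 3
α' = m·α / (1 + (m−1)·α)
   = 3 × 0.590 / (1 + (3 − 1) × 0.590)
   = 1.7700 / 2.1800 = 0.81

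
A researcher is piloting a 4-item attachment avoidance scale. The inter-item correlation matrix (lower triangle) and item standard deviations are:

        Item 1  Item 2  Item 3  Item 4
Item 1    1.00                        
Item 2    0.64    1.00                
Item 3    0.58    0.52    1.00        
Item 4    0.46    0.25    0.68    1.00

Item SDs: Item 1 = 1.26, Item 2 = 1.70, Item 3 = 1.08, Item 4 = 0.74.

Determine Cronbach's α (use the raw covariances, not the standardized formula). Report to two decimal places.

Cronbach's α = 0.78

Σσ²ᵢ = 1.26² + 1.70² + 1.08² + 0.74² = 6.1916
Covariances σ_ij = r_ij · s_i · s_j:
  σ(Item 1,Item 2) = 0.64 × 1.26 × 1.70 = 1.3709
  σ(Item 1,Item 3) = 0.58 × 1.26 × 1.08 = 0.7893
  σ(Item 1,Item 4) = 0.46 × 1.26 × 0.74 = 0.4289
  σ(Item 2,Item 3) = 0.52 × 1.70 × 1.08 = 0.9547
  σ(Item 2,Item 4) = 0.25 × 1.70 × 0.74 = 0.3145
  σ(Item 3,Item 4) = 0.68 × 1.08 × 0.74 = 0.5435
σ²_T = Σσ²ᵢ + 2·Σσ_ij = 6.1916 + 2 × 4.4018 = 14.9952
α = (4/3)·(1 − 6.1916/14.9952) = 0.78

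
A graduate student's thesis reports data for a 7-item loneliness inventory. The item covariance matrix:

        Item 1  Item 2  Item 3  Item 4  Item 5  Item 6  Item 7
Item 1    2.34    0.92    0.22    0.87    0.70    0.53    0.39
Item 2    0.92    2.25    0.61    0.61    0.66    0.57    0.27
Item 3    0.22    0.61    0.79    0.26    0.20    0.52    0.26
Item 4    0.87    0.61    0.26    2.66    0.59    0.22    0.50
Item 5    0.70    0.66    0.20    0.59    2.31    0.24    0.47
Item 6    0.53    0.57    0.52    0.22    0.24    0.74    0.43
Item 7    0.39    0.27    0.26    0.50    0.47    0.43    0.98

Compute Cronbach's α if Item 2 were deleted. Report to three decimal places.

Remaining items: Item 1, Item 3, Item 4, Item 5, Item 6, Item 7 (k = 6).
sum of item variances = 2.34 + 0.79 + 2.66 + 2.31 + 0.74 + 0.98 = 9.82
Var(T) = 9.82 + 2 × 6.40 = 22.62
α (item deleted) = (6/5)·(1 − 9.82/22.62) = 0.679

α = 0.679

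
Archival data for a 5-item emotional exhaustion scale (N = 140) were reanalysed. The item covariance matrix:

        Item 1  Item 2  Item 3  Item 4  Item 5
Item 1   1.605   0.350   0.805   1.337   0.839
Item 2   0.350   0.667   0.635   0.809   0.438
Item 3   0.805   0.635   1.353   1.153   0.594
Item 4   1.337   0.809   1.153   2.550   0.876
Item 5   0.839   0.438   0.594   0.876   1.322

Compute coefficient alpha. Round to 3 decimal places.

sum of item variances = 1.605 + 0.667 + 1.353 + 2.550 + 1.322 = 7.497
Σ_{i<j} σ_ij = 7.836
σ²_T = 7.497 + 2 × 7.836 = 23.169
α = (k/(k−1))·(1 − sum of item variances/σ²_T) = (5/4)·(1 − 7.497/23.169) = 0.846

coefficient alpha = 0.846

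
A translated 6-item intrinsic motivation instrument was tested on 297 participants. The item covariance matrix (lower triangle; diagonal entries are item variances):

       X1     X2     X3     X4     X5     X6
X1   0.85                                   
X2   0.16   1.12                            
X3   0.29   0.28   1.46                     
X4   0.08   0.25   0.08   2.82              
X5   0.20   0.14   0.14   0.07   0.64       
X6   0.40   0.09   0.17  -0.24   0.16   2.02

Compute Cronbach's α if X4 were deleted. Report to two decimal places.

Remaining items: X1, X2, X3, X5, X6 (k = 5).
sum of item variances = 0.85 + 1.12 + 1.46 + 0.64 + 2.02 = 6.09
total variance = 6.09 + 2 × 2.03 = 10.15
α (item deleted) = (5/4)·(1 − 6.09/10.15) = 0.50

Cronbach's α = 0.50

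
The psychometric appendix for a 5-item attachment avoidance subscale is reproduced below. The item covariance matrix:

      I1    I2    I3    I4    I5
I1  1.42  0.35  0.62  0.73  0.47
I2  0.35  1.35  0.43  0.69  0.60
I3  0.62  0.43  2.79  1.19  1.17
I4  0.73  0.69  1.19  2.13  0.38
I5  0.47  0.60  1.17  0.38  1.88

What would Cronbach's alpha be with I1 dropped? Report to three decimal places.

Remaining items: I2, I3, I4, I5 (k = 4).
Σσ²ᵢ = 1.35 + 2.79 + 2.13 + 1.88 = 8.15
Var(T) = 8.15 + 2 × 4.46 = 17.07
α (item deleted) = (4/3)·(1 − 8.15/17.07) = 0.697

Cronbach's alpha = 0.697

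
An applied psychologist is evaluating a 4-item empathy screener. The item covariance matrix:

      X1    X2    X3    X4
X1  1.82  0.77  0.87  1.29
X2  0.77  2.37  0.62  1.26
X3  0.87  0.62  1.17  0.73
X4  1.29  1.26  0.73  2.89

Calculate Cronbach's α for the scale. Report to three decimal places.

Σσ²ᵢ = 1.82 + 2.37 + 1.17 + 2.89 = 8.25
Sum of off-diagonal covariances = 5.54
total variance = 8.25 + 2 × 5.54 = 19.33
α = (k/(k−1))·(1 − Σσ²ᵢ/total variance) = (4/3)·(1 − 8.25/19.33) = 0.764

Cronbach's α = 0.764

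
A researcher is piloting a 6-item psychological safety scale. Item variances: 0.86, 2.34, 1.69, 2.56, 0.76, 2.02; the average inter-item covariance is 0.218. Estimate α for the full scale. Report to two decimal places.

Σσ²ᵢ = 0.86 + 2.34 + 1.69 + 2.56 + 0.76 + 2.02 = 10.23
Sum of the 15 distinct covariances = 15 × 0.218 = 3.270
total variance = Σσ²ᵢ + 2·Σcov = 10.23 + 2 × 3.270 = 16.770
α = (6/5)·(1 − 10.23/16.770) = 0.47

α = 0.47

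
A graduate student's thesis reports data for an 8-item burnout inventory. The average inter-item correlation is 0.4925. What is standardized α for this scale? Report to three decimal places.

Standardized α = k·r̄ / (1 + (k−1)·r̄) = 8 × 0.4925 / (1 + 7 × 0.4925)
  = 3.9400 / 4.4475 = 0.886

standardized α = 0.886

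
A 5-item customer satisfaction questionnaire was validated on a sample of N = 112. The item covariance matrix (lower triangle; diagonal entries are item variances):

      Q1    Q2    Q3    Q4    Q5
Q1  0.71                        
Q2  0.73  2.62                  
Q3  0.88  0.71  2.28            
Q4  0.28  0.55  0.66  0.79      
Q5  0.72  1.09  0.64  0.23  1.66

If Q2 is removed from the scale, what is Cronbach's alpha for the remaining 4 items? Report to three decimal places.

Remaining items: Q1, Q3, Q4, Q5 (k = 4).
Σσ²ᵢ = 0.71 + 2.28 + 0.79 + 1.66 = 5.44
Var(T) = 5.44 + 2 × 3.41 = 12.26
α (item deleted) = (4/3)·(1 − 5.44/12.26) = 0.742

Cronbach's alpha = 0.742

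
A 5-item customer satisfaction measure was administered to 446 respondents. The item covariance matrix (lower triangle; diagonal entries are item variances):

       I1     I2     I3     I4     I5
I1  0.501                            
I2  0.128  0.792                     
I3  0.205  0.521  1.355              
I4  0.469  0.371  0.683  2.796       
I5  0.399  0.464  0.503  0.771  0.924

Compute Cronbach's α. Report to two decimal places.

Σσ²ᵢ = 0.501 + 0.792 + 1.355 + 2.796 + 0.924 = 6.368
Σ_{i<j} σ_ij = 4.514
total variance = 6.368 + 2 × 4.514 = 15.396
α = (k/(k−1))·(1 − Σσ²ᵢ/total variance) = (5/4)·(1 − 6.368/15.396) = 0.73

α = 0.73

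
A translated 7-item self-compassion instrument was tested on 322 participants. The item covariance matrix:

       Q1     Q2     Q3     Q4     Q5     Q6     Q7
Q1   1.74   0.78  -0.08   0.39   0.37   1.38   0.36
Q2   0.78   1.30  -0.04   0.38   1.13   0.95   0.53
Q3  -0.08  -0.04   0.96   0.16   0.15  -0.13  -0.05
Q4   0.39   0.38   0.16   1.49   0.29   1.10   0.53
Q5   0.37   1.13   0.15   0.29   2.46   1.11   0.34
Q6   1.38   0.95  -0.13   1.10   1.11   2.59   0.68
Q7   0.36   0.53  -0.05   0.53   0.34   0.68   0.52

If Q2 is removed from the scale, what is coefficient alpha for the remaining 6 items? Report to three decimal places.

Remaining items: Q1, Q3, Q4, Q5, Q6, Q7 (k = 6).
ΣVar(i) = 1.74 + 0.96 + 1.49 + 2.46 + 2.59 + 0.52 = 9.76
Var(T) = 9.76 + 2 × 6.60 = 22.96
α (item deleted) = (6/5)·(1 − 9.76/22.96) = 0.690

coefficient alpha = 0.690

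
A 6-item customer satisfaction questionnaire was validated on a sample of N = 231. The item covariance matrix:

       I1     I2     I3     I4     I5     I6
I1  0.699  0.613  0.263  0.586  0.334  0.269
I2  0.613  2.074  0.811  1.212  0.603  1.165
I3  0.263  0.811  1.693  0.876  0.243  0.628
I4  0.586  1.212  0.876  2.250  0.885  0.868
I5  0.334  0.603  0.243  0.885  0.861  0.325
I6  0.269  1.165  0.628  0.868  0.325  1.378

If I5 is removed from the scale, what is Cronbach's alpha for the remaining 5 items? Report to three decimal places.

Remaining items: I1, I2, I3, I4, I6 (k = 5).
ΣVar(i) = 0.699 + 2.074 + 1.693 + 2.250 + 1.378 = 8.094
σ²_T = 8.094 + 2 × 7.291 = 22.676
α (item deleted) = (5/4)·(1 − 8.094/22.676) = 0.804

Cronbach's alpha = 0.804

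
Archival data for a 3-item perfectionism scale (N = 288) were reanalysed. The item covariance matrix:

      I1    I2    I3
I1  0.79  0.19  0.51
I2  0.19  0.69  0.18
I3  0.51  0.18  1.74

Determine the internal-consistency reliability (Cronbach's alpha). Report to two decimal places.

Σσ²ᵢ = 0.79 + 0.69 + 1.74 = 3.22
Sum of the distinct covariances = 0.88
total variance = 3.22 + 2 × 0.88 = 4.98
α = (k/(k−1))·(1 − Σσ²ᵢ/total variance) = (3/2)·(1 − 3.22/4.98) = 0.53

Cronbach's alpha = 0.53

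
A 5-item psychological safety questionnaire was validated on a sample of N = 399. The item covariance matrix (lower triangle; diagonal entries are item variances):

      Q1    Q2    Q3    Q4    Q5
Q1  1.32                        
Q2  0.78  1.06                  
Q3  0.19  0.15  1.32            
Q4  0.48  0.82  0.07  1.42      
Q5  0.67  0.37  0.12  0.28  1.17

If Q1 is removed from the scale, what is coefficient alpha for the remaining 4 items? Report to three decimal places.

Remaining items: Q2, Q3, Q4, Q5 (k = 4).
Σσ²ᵢ = 1.06 + 1.32 + 1.42 + 1.17 = 4.97
σ²_total = 4.97 + 2 × 1.81 = 8.59
α (item deleted) = (4/3)·(1 − 4.97/8.59) = 0.562

α = 0.562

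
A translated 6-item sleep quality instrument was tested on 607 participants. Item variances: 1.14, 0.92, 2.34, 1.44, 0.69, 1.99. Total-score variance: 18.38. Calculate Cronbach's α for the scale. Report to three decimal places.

Cronbach's α = 0.644

ΣVar(i) = 1.14 + 0.92 + 2.34 + 1.44 + 0.69 + 1.99 = 8.52
α = (k/(k−1))·(1 − ΣVar(i)/Var(T)) = (6/5)·(1 − 8.52/18.38) = 0.644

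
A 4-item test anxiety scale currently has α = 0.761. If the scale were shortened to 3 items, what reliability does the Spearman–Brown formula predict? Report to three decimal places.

Length factor m = 3/4 = 0.7500
α' = m·α / (1 − (1−m)·α)
   = 3/4 × 0.761 / (1 − (1 − 3/4) × 0.761)
   = 0.5707 / 0.8097 = 0.705

predicted reliability = 0.705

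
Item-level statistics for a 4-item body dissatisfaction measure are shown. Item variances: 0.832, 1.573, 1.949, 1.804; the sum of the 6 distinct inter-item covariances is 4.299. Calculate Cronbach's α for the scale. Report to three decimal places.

sum of item variances = 0.832 + 1.573 + 1.949 + 1.804 = 6.158
Sum of distinct covariances = 4.299
σ²_T = sum of item variances + 2·Σcov = 6.158 + 2 × 4.299 = 14.756
α = (4/3)·(1 − 6.158/14.756) = 0.777

α = 0.777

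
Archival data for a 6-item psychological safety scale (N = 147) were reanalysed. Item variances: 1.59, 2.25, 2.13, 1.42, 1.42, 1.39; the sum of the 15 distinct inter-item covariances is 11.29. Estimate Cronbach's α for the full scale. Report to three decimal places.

Cronbach's α = 0.827

ΣVar(i) = 1.59 + 2.25 + 2.13 + 1.42 + 1.42 + 1.39 = 10.20
Sum of distinct covariances = 11.29
total variance = ΣVar(i) + 2·Σcov = 10.20 + 2 × 11.29 = 32.78
α = (6/5)·(1 − 10.20/32.78) = 0.827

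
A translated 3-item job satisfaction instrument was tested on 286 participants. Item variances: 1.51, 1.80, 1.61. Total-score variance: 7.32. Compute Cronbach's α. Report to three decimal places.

sum of item variances = 1.51 + 1.80 + 1.61 = 4.92
α = (k/(k−1))·(1 − sum of item variances/σ²_T) = (3/2)·(1 − 4.92/7.32) = 0.492

α = 0.492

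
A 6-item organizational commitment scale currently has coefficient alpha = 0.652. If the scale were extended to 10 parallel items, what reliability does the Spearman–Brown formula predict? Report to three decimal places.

Length factor m = 10/6 = 1.6667
α' = m·α / (1 + (m−1)·α)
   = 10/6 × 0.652 / (1 + (10/6 − 1) × 0.652)
   = 1.0867 / 1.4347 = 0.757

predicted reliability = 0.757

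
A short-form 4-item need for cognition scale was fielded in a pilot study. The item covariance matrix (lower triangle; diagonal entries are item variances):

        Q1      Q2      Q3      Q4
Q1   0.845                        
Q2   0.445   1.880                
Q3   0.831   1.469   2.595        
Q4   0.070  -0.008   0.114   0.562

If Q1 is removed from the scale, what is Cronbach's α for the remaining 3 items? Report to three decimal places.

Remaining items: Q2, Q3, Q4 (k = 3).
ΣVar(i) = 1.880 + 2.595 + 0.562 = 5.037
total variance = 5.037 + 2 × 1.575 = 8.187
α (item deleted) = (3/2)·(1 − 5.037/8.187) = 0.577

α = 0.577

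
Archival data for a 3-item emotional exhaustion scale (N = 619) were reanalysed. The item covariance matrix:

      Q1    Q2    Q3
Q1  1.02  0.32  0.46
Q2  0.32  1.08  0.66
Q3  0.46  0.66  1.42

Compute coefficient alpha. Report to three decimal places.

coefficient alpha = 0.675

Σσᵢ² = 1.02 + 1.08 + 1.42 = 3.52
Sum of the distinct covariances = 1.44
Var(T) = 3.52 + 2 × 1.44 = 6.40
α = (k/(k−1))·(1 − Σσᵢ²/Var(T)) = (3/2)·(1 − 3.52/6.40) = 0.675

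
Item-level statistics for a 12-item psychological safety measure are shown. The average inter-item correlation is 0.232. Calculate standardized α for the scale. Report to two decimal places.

standardized α = 0.78

Standardized α = k·r̄ / (1 + (k−1)·r̄) = 12 × 0.232 / (1 + 11 × 0.232)
  = 2.7840 / 3.5520 = 0.78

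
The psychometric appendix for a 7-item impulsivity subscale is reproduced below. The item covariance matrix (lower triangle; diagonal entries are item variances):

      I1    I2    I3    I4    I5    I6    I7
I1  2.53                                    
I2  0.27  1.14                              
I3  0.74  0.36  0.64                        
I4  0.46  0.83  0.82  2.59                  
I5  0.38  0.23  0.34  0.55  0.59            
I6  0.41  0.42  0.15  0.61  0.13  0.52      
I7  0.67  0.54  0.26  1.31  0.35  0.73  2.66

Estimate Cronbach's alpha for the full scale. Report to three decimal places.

ΣVar(i) = 2.53 + 1.14 + 0.64 + 2.59 + 0.59 + 0.52 + 2.66 = 10.67
Sum of the distinct covariances = 10.56
Var(T) = 10.67 + 2 × 10.56 = 31.79
α = (k/(k−1))·(1 − ΣVar(i)/Var(T)) = (7/6)·(1 − 10.67/31.79) = 0.775

Cronbach's alpha = 0.775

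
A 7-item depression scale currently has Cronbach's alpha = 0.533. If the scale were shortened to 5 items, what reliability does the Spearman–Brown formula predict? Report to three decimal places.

predicted reliability = 0.449

Length factor m = 5/7 = 0.7143
α' = m·α / (1 − (1−m)·α)
   = 5/7 × 0.533 / (1 − (1 − 5/7) × 0.533)
   = 0.3807 / 0.8477 = 0.449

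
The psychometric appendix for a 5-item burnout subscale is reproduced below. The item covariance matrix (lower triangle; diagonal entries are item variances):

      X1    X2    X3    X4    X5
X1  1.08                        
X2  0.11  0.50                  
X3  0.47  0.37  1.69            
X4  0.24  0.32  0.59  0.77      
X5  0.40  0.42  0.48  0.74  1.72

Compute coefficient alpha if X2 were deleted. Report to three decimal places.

Remaining items: X1, X3, X4, X5 (k = 4).
Σσᵢ² = 1.08 + 1.69 + 0.77 + 1.72 = 5.26
σ²_T = 5.26 + 2 × 2.92 = 11.10
α (item deleted) = (4/3)·(1 − 5.26/11.10) = 0.702

α = 0.702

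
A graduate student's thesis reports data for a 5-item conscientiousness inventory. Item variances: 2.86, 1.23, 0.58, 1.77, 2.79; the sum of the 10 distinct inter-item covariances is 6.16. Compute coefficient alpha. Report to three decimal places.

α = 0.715

Σσᵢ² = 2.86 + 1.23 + 0.58 + 1.77 + 2.79 = 9.23
Sum of distinct covariances = 6.16
total variance = Σσᵢ² + 2·Σcov = 9.23 + 2 × 6.16 = 21.55
α = (5/4)·(1 − 9.23/21.55) = 0.715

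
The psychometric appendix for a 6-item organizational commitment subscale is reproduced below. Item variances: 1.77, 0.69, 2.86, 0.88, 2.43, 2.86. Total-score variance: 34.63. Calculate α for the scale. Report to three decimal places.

α = 0.802

Σσᵢ² = 1.77 + 0.69 + 2.86 + 0.88 + 2.43 + 2.86 = 11.49
α = (k/(k−1))·(1 − Σσᵢ²/σ²_T) = (6/5)·(1 − 11.49/34.63) = 0.802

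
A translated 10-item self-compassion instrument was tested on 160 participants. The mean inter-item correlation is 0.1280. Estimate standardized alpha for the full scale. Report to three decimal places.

Standardized α = k·r̄ / (1 + (k−1)·r̄) = 10 × 0.1280 / (1 + 9 × 0.1280)
  = 1.2800 / 2.1520 = 0.595

standardized alpha = 0.595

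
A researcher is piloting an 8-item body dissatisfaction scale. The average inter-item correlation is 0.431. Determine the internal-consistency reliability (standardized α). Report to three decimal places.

α = 0.858

Standardized α = k·r̄ / (1 + (k−1)·r̄) = 8 × 0.431 / (1 + 7 × 0.431)
  = 3.4480 / 4.0170 = 0.858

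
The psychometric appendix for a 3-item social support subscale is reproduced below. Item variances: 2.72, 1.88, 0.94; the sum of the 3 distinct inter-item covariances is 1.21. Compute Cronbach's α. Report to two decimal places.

Cronbach's α = 0.46

Σσ²ᵢ = 2.72 + 1.88 + 0.94 = 5.54
Sum of distinct covariances = 1.21
Var(T) = Σσ²ᵢ + 2·Σcov = 5.54 + 2 × 1.21 = 7.96
α = (3/2)·(1 − 5.54/7.96) = 0.46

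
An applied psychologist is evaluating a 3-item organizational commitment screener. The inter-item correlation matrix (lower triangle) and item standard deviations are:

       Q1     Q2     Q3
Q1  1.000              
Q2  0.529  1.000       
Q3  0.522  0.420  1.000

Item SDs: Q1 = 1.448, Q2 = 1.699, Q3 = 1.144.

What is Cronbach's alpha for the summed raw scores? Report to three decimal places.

Σσ²ᵢ = 1.448² + 1.699² + 1.144² = 6.2920
Covariances σ_ij = r_ij · s_i · s_j:
  σ(Q1,Q2) = 0.529 × 1.448 × 1.699 = 1.3014
  σ(Q1,Q3) = 0.522 × 1.448 × 1.144 = 0.8647
  σ(Q2,Q3) = 0.420 × 1.699 × 1.144 = 0.8163
σ²_T = Σσ²ᵢ + 2·Σσ_ij = 6.2920 + 2 × 2.9824 = 12.2568
α = (3/2)·(1 − 6.2920/12.2568) = 0.730

Cronbach's alpha = 0.730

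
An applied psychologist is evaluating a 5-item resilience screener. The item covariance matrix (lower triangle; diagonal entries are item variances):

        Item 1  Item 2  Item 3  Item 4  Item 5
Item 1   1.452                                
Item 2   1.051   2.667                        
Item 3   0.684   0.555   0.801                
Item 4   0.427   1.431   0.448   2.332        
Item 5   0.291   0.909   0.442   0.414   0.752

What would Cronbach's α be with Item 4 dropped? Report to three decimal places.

Remaining items: Item 1, Item 2, Item 3, Item 5 (k = 4).
Σσᵢ² = 1.452 + 2.667 + 0.801 + 0.752 = 5.672
σ²_total = 5.672 + 2 × 3.932 = 13.536
α (item deleted) = (4/3)·(1 − 5.672/13.536) = 0.775

α = 0.775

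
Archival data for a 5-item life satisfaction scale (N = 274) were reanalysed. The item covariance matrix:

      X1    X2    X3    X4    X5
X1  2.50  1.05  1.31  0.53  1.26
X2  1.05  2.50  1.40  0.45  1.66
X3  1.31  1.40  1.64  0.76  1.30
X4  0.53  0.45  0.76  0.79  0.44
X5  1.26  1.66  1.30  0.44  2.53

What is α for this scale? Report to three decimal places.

α = 0.839

ΣVar(i) = 2.50 + 2.50 + 1.64 + 0.79 + 2.53 = 9.96
Sum of off-diagonal covariances = 10.16
σ²_total = 9.96 + 2 × 10.16 = 30.28
α = (k/(k−1))·(1 − ΣVar(i)/σ²_total) = (5/4)·(1 − 9.96/30.28) = 0.839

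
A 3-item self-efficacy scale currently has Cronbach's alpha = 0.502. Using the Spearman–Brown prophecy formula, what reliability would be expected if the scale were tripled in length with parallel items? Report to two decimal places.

Length factor m = 3
α' = m·α / (1 + (m−1)·α)
   = 3 × 0.502 / (1 + (3 − 1) × 0.502)
   = 1.5060 / 2.0040 = 0.75

predicted reliability = 0.75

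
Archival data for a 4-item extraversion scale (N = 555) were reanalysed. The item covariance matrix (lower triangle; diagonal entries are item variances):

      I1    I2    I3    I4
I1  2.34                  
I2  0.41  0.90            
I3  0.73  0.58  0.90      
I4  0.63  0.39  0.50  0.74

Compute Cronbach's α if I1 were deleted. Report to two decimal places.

Cronbach's α = 0.80

Remaining items: I2, I3, I4 (k = 3).
sum of item variances = 0.90 + 0.90 + 0.74 = 2.54
total variance = 2.54 + 2 × 1.47 = 5.48
α (item deleted) = (3/2)·(1 − 2.54/5.48) = 0.80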